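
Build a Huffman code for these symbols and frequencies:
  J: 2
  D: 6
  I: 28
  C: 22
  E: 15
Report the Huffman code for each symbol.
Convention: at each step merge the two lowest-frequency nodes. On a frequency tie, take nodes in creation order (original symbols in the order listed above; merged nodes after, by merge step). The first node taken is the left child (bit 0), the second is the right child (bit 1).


Huffman tree construction:
Step 1: Merge J(2) + D(6) = 8
Step 2: Merge (J+D)(8) + E(15) = 23
Step 3: Merge C(22) + ((J+D)+E)(23) = 45
Step 4: Merge I(28) + (C+((J+D)+E))(45) = 73
Read each symbol's code off the tree from the root (left child = 0, right child = 1).

Codes:
  J: 1100 (length 4)
  D: 1101 (length 4)
  I: 0 (length 1)
  C: 10 (length 2)
  E: 111 (length 3)
Average code length: 149/73 = 2.0411 bits/symbol


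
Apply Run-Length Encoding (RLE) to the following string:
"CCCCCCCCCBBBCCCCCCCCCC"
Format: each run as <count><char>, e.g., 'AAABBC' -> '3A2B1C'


Scanning runs left to right:
  i=0: run of 'C' x 9 -> '9C'
  i=9: run of 'B' x 3 -> '3B'
  i=12: run of 'C' x 10 -> '10C'

RLE = 9C3B10C


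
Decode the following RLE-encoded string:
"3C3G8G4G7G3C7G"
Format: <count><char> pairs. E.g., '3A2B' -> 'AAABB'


Expanding each <count><char> pair:
  3C -> 'CCC'
  3G -> 'GGG'
  8G -> 'GGGGGGGG'
  4G -> 'GGGG'
  7G -> 'GGGGGGG'
  3C -> 'CCC'
  7G -> 'GGGGGGG'

Decoded = CCCGGGGGGGGGGGGGGGGGGGGGGCCCGGGGGGG


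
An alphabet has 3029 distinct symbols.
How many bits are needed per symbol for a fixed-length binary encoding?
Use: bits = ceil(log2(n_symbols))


log2(3029) = 11.5646
Bracket: 2^11 = 2048 < 3029 <= 2^12 = 4096
So ceil(log2(3029)) = 12

bits = ceil(log2(3029)) = ceil(11.5646) = 12 bits


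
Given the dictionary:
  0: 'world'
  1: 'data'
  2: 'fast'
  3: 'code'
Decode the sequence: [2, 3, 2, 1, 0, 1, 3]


Look up each index in the dictionary:
  2 -> 'fast'
  3 -> 'code'
  2 -> 'fast'
  1 -> 'data'
  0 -> 'world'
  1 -> 'data'
  3 -> 'code'

Decoded: "fast code fast data world data code"


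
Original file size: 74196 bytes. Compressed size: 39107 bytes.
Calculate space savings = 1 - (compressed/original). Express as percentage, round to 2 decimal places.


ratio = compressed/original = 39107/74196 = 0.527077
savings = 1 - ratio = 1 - 0.527077 = 0.472923
as a percentage: 0.472923 * 100 = 47.29%

Space savings = 1 - 39107/74196 = 47.29%


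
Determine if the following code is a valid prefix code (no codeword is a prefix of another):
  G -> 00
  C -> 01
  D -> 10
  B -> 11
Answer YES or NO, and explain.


Checking each pair (does one codeword prefix another?):
  G='00' vs C='01': no prefix
  G='00' vs D='10': no prefix
  G='00' vs B='11': no prefix
  C='01' vs G='00': no prefix
  C='01' vs D='10': no prefix
  C='01' vs B='11': no prefix
  D='10' vs G='00': no prefix
  D='10' vs C='01': no prefix
  D='10' vs B='11': no prefix
  B='11' vs G='00': no prefix
  B='11' vs C='01': no prefix
  B='11' vs D='10': no prefix
No violation found over all pairs.

YES -- this is a valid prefix code. No codeword is a prefix of any other codeword.


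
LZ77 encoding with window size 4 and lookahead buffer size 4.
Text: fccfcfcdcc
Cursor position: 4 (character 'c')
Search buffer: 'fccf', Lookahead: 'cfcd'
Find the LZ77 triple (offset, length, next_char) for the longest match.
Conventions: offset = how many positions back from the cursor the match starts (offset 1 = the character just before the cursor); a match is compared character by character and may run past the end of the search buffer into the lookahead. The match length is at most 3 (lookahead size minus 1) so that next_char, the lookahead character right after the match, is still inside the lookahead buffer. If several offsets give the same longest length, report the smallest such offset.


Try each offset into the search buffer:
  offset=1 (pos 3, char 'f'): match length 0
  offset=2 (pos 2, char 'c'): match length 3
  offset=3 (pos 1, char 'c'): match length 1
  offset=4 (pos 0, char 'f'): match length 0
Longest match has length 3 at offset 2.
next_char = character at position 4 + 3 = 7 -> 'd'

Best match: offset=2, length=3 (matching 'cfc' starting at position 2)
LZ77 triple: (2, 3, 'd')


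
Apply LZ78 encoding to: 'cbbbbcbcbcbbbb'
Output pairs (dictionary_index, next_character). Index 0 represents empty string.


LZ78 encoding steps:
Dictionary: {0: ''}
Step 1: w='' (idx 0), next='c' -> output (0, 'c'), add 'c' as idx 1
Step 2: w='' (idx 0), next='b' -> output (0, 'b'), add 'b' as idx 2
Step 3: w='b' (idx 2), next='b' -> output (2, 'b'), add 'bb' as idx 3
Step 4: w='b' (idx 2), next='c' -> output (2, 'c'), add 'bc' as idx 4
Step 5: w='bc' (idx 4), next='b' -> output (4, 'b'), add 'bcb' as idx 5
Step 6: w='c' (idx 1), next='b' -> output (1, 'b'), add 'cb' as idx 6
Step 7: w='bb' (idx 3), next='b' -> output (3, 'b'), add 'bbb' as idx 7


Encoded: [(0, 'c'), (0, 'b'), (2, 'b'), (2, 'c'), (4, 'b'), (1, 'b'), (3, 'b')]


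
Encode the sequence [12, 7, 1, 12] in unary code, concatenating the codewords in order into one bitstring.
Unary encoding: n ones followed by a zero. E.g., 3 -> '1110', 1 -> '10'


Encode each number as n ones followed by a terminating 0:
  12 -> 1111111111110 (13 bits)
  7 -> 11111110 (8 bits)
  1 -> 10 (2 bits)
  12 -> 1111111111110 (13 bits)
Total length = 13 + 8 + 2 + 13 = 36 bits.

Unary([12, 7, 1, 12]) = 111111111111011111110101111111111110 (36 bits)


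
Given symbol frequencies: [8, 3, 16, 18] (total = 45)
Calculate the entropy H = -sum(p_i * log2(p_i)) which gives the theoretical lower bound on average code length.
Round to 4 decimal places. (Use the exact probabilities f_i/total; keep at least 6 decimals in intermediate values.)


Per-symbol terms -p_i * log2(p_i) with p_i = f_i/45:
  p = 8/45 = 0.177778: log2(p) = -2.491853, -p*log2(p) = 0.442996
  p = 3/45 = 0.066667: log2(p) = -3.906891, -p*log2(p) = 0.260459
  p = 16/45 = 0.355556: log2(p) = -1.491853, -p*log2(p) = 0.530437
  p = 18/45 = 0.400000: log2(p) = -1.321928, -p*log2(p) = 0.528771
H = 0.442996 + 0.260459 + 0.530437 + 0.528771 = 1.762663

H = 1.7627 bits/symbol


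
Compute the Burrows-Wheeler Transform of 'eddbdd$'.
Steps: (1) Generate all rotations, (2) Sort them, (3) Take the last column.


Rotations (sorted):
  0: $eddbdd -> last char: d
  1: bdd$edd -> last char: d
  2: d$eddbd -> last char: d
  3: dbdd$ed -> last char: d
  4: dd$eddb -> last char: b
  5: ddbdd$e -> last char: e
  6: eddbdd$ -> last char: $


BWT = ddddbe$


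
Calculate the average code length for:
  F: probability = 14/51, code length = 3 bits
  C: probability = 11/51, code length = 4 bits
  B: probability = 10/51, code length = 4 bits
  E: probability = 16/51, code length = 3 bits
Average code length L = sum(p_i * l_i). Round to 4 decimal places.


Weighted contributions p_i * l_i:
  F: (14/51) * 3 = 42/51
  C: (11/51) * 4 = 44/51
  B: (10/51) * 4 = 40/51
  E: (16/51) * 3 = 48/51
Sum = (42 + 44 + 40 + 48)/51 = 174/51

L = 174/51 = 3.4118 bits/symbol


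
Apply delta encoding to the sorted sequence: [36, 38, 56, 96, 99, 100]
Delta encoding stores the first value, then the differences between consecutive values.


First value: 36
Deltas:
  38 - 36 = 2
  56 - 38 = 18
  96 - 56 = 40
  99 - 96 = 3
  100 - 99 = 1


Delta encoded: [36, 2, 18, 40, 3, 1]


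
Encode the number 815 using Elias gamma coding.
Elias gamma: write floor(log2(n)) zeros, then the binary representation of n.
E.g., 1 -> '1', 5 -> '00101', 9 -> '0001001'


num_bits = floor(log2(815)) + 1 = 10
leading_zeros = num_bits - 1 = 9
binary(815) = 1100101111

Elias gamma(815) = '000000000' + '1100101111' = 0000000001100101111 (19 bits)


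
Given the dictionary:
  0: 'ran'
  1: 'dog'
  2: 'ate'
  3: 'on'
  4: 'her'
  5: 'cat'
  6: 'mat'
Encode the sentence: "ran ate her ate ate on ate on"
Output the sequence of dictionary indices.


Look up each word in the dictionary:
  'ran' -> 0
  'ate' -> 2
  'her' -> 4
  'ate' -> 2
  'ate' -> 2
  'on' -> 3
  'ate' -> 2
  'on' -> 3

Encoded: [0, 2, 4, 2, 2, 3, 2, 3]


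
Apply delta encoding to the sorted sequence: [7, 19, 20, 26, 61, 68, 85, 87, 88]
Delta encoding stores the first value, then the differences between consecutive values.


First value: 7
Deltas:
  19 - 7 = 12
  20 - 19 = 1
  26 - 20 = 6
  61 - 26 = 35
  68 - 61 = 7
  85 - 68 = 17
  87 - 85 = 2
  88 - 87 = 1


Delta encoded: [7, 12, 1, 6, 35, 7, 17, 2, 1]


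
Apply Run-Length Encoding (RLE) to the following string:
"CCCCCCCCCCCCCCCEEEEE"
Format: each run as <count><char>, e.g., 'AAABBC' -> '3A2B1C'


Scanning runs left to right:
  i=0: run of 'C' x 15 -> '15C'
  i=15: run of 'E' x 5 -> '5E'

RLE = 15C5E


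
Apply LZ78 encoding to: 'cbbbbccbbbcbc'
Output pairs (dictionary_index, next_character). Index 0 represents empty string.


LZ78 encoding steps:
Dictionary: {0: ''}
Step 1: w='' (idx 0), next='c' -> output (0, 'c'), add 'c' as idx 1
Step 2: w='' (idx 0), next='b' -> output (0, 'b'), add 'b' as idx 2
Step 3: w='b' (idx 2), next='b' -> output (2, 'b'), add 'bb' as idx 3
Step 4: w='b' (idx 2), next='c' -> output (2, 'c'), add 'bc' as idx 4
Step 5: w='c' (idx 1), next='b' -> output (1, 'b'), add 'cb' as idx 5
Step 6: w='bb' (idx 3), next='c' -> output (3, 'c'), add 'bbc' as idx 6
Step 7: w='bc' (idx 4), end of input -> output (4, '')


Encoded: [(0, 'c'), (0, 'b'), (2, 'b'), (2, 'c'), (1, 'b'), (3, 'c'), (4, '')]


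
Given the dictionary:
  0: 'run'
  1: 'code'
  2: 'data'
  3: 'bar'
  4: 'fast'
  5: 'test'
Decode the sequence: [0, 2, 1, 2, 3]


Look up each index in the dictionary:
  0 -> 'run'
  2 -> 'data'
  1 -> 'code'
  2 -> 'data'
  3 -> 'bar'

Decoded: "run data code data bar"


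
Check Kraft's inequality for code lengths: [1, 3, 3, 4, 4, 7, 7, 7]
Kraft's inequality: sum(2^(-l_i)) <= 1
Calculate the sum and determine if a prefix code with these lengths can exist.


Sum = 2^(-1) + 2^(-3) + 2^(-3) + 2^(-4) + 2^(-4) + 2^(-7) + 2^(-7) + 2^(-7)
    = 0.5 + 0.125 + 0.125 + 0.0625 + 0.0625 + 0.0078125 + 0.0078125 + 0.0078125
    = 115/128 = 0.8984375
Since 0.8984375 <= 1, Kraft's inequality IS satisfied.
A prefix code with these lengths CAN exist.

Kraft sum = 0.8984375. Satisfied.


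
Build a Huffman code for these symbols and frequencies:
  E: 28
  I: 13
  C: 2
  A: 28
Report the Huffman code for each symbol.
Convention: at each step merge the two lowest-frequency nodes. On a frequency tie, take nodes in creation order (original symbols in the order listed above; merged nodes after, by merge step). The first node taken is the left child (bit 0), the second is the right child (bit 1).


Huffman tree construction:
Step 1: Merge C(2) + I(13) = 15
Step 2: Merge (C+I)(15) + E(28) = 43
Step 3: Merge A(28) + ((C+I)+E)(43) = 71
Read each symbol's code off the tree from the root (left child = 0, right child = 1).

Codes:
  E: 11 (length 2)
  I: 101 (length 3)
  C: 100 (length 3)
  A: 0 (length 1)
Average code length: 129/71 = 1.8169 bits/symbol


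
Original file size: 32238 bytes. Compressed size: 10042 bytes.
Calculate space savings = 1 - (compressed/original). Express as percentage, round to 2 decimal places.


ratio = compressed/original = 10042/32238 = 0.311496
savings = 1 - ratio = 1 - 0.311496 = 0.688504
as a percentage: 0.688504 * 100 = 68.85%

Space savings = 1 - 10042/32238 = 68.85%


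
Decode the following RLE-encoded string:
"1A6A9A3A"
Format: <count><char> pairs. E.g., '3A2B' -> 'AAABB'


Expanding each <count><char> pair:
  1A -> 'A'
  6A -> 'AAAAAA'
  9A -> 'AAAAAAAAA'
  3A -> 'AAA'

Decoded = AAAAAAAAAAAAAAAAAAA


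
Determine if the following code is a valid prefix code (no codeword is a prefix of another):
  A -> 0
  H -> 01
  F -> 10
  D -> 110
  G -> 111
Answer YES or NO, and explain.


Checking each pair (does one codeword prefix another?):
  A='0' vs H='01': prefix -- VIOLATION

NO -- this is NOT a valid prefix code. A (0) is a prefix of H (01).


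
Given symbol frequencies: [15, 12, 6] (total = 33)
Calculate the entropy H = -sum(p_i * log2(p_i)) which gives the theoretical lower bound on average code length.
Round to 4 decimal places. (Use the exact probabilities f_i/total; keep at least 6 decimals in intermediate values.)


Per-symbol terms -p_i * log2(p_i) with p_i = f_i/33:
  p = 15/33 = 0.454545: log2(p) = -1.137504, -p*log2(p) = 0.517047
  p = 12/33 = 0.363636: log2(p) = -1.459432, -p*log2(p) = 0.530702
  p = 6/33 = 0.181818: log2(p) = -2.459432, -p*log2(p) = 0.447169
H = 0.517047 + 0.530702 + 0.447169 = 1.494918

H = 1.4949 bits/symbol


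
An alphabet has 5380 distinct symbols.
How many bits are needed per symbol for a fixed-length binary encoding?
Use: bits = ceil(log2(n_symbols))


log2(5380) = 12.3934
Bracket: 2^12 = 4096 < 5380 <= 2^13 = 8192
So ceil(log2(5380)) = 13

bits = ceil(log2(5380)) = ceil(12.3934) = 13 bits


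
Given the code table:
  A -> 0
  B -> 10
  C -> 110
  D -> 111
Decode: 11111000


Decoding:
111 -> D
110 -> C
0 -> A
0 -> A


Result: DCAA


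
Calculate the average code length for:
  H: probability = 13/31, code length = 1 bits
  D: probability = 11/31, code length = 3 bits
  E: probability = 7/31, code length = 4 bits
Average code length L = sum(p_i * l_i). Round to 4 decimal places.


Weighted contributions p_i * l_i:
  H: (13/31) * 1 = 13/31
  D: (11/31) * 3 = 33/31
  E: (7/31) * 4 = 28/31
Sum = (13 + 33 + 28)/31 = 74/31

L = 74/31 = 2.3871 bits/symbol


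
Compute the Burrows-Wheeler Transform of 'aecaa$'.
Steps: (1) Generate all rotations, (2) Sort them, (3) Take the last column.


Rotations (sorted):
  0: $aecaa -> last char: a
  1: a$aeca -> last char: a
  2: aa$aec -> last char: c
  3: aecaa$ -> last char: $
  4: caa$ae -> last char: e
  5: ecaa$a -> last char: a


BWT = aac$ea


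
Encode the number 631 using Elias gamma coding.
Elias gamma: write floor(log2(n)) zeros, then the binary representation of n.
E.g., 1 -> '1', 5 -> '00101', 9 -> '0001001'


num_bits = floor(log2(631)) + 1 = 10
leading_zeros = num_bits - 1 = 9
binary(631) = 1001110111

Elias gamma(631) = '000000000' + '1001110111' = 0000000001001110111 (19 bits)


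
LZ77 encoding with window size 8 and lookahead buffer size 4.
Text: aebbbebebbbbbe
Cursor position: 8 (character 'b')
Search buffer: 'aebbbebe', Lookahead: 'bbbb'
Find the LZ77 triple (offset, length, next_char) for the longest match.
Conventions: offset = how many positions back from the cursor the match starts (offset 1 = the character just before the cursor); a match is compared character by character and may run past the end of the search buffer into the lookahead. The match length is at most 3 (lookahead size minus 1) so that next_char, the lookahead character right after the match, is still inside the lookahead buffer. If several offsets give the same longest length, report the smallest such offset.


Try each offset into the search buffer:
  offset=1 (pos 7, char 'e'): match length 0
  offset=2 (pos 6, char 'b'): match length 1
  offset=3 (pos 5, char 'e'): match length 0
  offset=4 (pos 4, char 'b'): match length 1
  offset=5 (pos 3, char 'b'): match length 2
  offset=6 (pos 2, char 'b'): match length 3
  offset=7 (pos 1, char 'e'): match length 0
  offset=8 (pos 0, char 'a'): match length 0
Longest match has length 3 at offset 6.
next_char = character at position 8 + 3 = 11 -> 'b'

Best match: offset=6, length=3 (matching 'bbb' starting at position 2)
LZ77 triple: (6, 3, 'b')


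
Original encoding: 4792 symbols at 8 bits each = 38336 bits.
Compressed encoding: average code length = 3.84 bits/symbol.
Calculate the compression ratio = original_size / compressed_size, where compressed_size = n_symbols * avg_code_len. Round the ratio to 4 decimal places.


original_size = n_symbols * orig_bits = 4792 * 8 = 38336 bits
compressed_size = n_symbols * avg_code_len = 4792 * 3.84 = 18401.28 bits
ratio = original_size / compressed_size = 38336 / 18401.28 = 2.0833

Compression ratio = 2.0833


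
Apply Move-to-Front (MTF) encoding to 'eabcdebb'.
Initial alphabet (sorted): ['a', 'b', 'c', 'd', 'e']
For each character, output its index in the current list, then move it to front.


MTF encoding:
'e': index 4 in ['a', 'b', 'c', 'd', 'e'] -> ['e', 'a', 'b', 'c', 'd']
'a': index 1 in ['e', 'a', 'b', 'c', 'd'] -> ['a', 'e', 'b', 'c', 'd']
'b': index 2 in ['a', 'e', 'b', 'c', 'd'] -> ['b', 'a', 'e', 'c', 'd']
'c': index 3 in ['b', 'a', 'e', 'c', 'd'] -> ['c', 'b', 'a', 'e', 'd']
'd': index 4 in ['c', 'b', 'a', 'e', 'd'] -> ['d', 'c', 'b', 'a', 'e']
'e': index 4 in ['d', 'c', 'b', 'a', 'e'] -> ['e', 'd', 'c', 'b', 'a']
'b': index 3 in ['e', 'd', 'c', 'b', 'a'] -> ['b', 'e', 'd', 'c', 'a']
'b': index 0 in ['b', 'e', 'd', 'c', 'a'] -> ['b', 'e', 'd', 'c', 'a']


Output: [4, 1, 2, 3, 4, 4, 3, 0]


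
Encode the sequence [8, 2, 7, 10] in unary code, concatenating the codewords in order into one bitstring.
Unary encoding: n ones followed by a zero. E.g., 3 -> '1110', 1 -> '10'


Encode each number as n ones followed by a terminating 0:
  8 -> 111111110 (9 bits)
  2 -> 110 (3 bits)
  7 -> 11111110 (8 bits)
  10 -> 11111111110 (11 bits)
Total length = 9 + 3 + 8 + 11 = 31 bits.

Unary([8, 2, 7, 10]) = 1111111101101111111011111111110 (31 bits)


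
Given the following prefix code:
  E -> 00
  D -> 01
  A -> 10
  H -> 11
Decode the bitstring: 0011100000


Decoding step by step:
Bits 00 -> E
Bits 11 -> H
Bits 10 -> A
Bits 00 -> E
Bits 00 -> E


Decoded message: EHAEE


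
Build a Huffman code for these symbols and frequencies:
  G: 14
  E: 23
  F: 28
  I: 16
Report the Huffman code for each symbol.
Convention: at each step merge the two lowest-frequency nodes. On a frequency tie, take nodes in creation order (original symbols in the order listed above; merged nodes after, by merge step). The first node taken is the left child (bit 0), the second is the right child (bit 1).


Huffman tree construction:
Step 1: Merge G(14) + I(16) = 30
Step 2: Merge E(23) + F(28) = 51
Step 3: Merge (G+I)(30) + (E+F)(51) = 81
Read each symbol's code off the tree from the root (left child = 0, right child = 1).

Codes:
  G: 00 (length 2)
  E: 10 (length 2)
  F: 11 (length 2)
  I: 01 (length 2)
Average code length: 162/81 = 2.0000 bits/symbol


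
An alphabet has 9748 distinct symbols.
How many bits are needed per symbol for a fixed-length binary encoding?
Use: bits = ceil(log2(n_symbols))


log2(9748) = 13.2509
Bracket: 2^13 = 8192 < 9748 <= 2^14 = 16384
So ceil(log2(9748)) = 14

bits = ceil(log2(9748)) = ceil(13.2509) = 14 bits


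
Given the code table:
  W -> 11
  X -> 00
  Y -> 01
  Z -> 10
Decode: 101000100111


Decoding:
10 -> Z
10 -> Z
00 -> X
10 -> Z
01 -> Y
11 -> W


Result: ZZXZYW


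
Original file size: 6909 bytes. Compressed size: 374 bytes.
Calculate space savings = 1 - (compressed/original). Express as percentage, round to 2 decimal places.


ratio = compressed/original = 374/6909 = 0.054132
savings = 1 - ratio = 1 - 0.054132 = 0.945868
as a percentage: 0.945868 * 100 = 94.59%

Space savings = 1 - 374/6909 = 94.59%


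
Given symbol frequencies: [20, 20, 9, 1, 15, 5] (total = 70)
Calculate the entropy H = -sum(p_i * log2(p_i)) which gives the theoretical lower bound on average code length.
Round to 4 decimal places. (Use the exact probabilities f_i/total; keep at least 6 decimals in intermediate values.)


Per-symbol terms -p_i * log2(p_i) with p_i = f_i/70:
  p = 20/70 = 0.285714: log2(p) = -1.807355, -p*log2(p) = 0.516387
  p = 20/70 = 0.285714: log2(p) = -1.807355, -p*log2(p) = 0.516387
  p = 9/70 = 0.128571: log2(p) = -2.959358, -p*log2(p) = 0.380489
  p = 1/70 = 0.014286: log2(p) = -6.129283, -p*log2(p) = 0.087561
  p = 15/70 = 0.214286: log2(p) = -2.222392, -p*log2(p) = 0.476227
  p = 5/70 = 0.071429: log2(p) = -3.807355, -p*log2(p) = 0.271954
H = 0.516387 + 0.516387 + 0.380489 + 0.087561 + 0.476227 + 0.271954 = 2.249005

H = 2.249 bits/symbol


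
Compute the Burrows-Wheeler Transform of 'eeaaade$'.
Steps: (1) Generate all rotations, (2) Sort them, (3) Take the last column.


Rotations (sorted):
  0: $eeaaade -> last char: e
  1: aaade$ee -> last char: e
  2: aade$eea -> last char: a
  3: ade$eeaa -> last char: a
  4: de$eeaaa -> last char: a
  5: e$eeaaad -> last char: d
  6: eaaade$e -> last char: e
  7: eeaaade$ -> last char: $


BWT = eeaaade$


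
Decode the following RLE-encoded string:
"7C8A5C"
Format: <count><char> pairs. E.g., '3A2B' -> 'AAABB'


Expanding each <count><char> pair:
  7C -> 'CCCCCCC'
  8A -> 'AAAAAAAA'
  5C -> 'CCCCC'

Decoded = CCCCCCCAAAAAAAACCCCC


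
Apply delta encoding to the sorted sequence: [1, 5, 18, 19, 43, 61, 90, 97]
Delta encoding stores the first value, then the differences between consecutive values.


First value: 1
Deltas:
  5 - 1 = 4
  18 - 5 = 13
  19 - 18 = 1
  43 - 19 = 24
  61 - 43 = 18
  90 - 61 = 29
  97 - 90 = 7


Delta encoded: [1, 4, 13, 1, 24, 18, 29, 7]


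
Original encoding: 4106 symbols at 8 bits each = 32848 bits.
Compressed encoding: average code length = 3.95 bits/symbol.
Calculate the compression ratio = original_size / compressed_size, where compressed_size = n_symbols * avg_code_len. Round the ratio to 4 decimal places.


original_size = n_symbols * orig_bits = 4106 * 8 = 32848 bits
compressed_size = n_symbols * avg_code_len = 4106 * 3.95 = 16218.7 bits
ratio = original_size / compressed_size = 32848 / 16218.7 = 2.0253

Compression ratio = 2.0253


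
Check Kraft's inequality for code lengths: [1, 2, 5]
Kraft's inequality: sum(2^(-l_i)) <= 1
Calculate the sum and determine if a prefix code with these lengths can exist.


Sum = 2^(-1) + 2^(-2) + 2^(-5)
    = 0.5 + 0.25 + 0.03125
    = 25/32 = 0.78125
Since 0.78125 <= 1, Kraft's inequality IS satisfied.
A prefix code with these lengths CAN exist.

Kraft sum = 0.78125. Satisfied.


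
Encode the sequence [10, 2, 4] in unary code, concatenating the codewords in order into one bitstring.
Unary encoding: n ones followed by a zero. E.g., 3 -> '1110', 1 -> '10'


Encode each number as n ones followed by a terminating 0:
  10 -> 11111111110 (11 bits)
  2 -> 110 (3 bits)
  4 -> 11110 (5 bits)
Total length = 11 + 3 + 5 = 19 bits.

Unary([10, 2, 4]) = 1111111111011011110 (19 bits)


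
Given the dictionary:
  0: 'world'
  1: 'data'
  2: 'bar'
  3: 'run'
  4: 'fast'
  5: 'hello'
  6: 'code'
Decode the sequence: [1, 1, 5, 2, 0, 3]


Look up each index in the dictionary:
  1 -> 'data'
  1 -> 'data'
  5 -> 'hello'
  2 -> 'bar'
  0 -> 'world'
  3 -> 'run'

Decoded: "data data hello bar world run"


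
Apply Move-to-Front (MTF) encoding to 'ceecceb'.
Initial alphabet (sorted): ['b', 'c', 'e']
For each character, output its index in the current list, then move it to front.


MTF encoding:
'c': index 1 in ['b', 'c', 'e'] -> ['c', 'b', 'e']
'e': index 2 in ['c', 'b', 'e'] -> ['e', 'c', 'b']
'e': index 0 in ['e', 'c', 'b'] -> ['e', 'c', 'b']
'c': index 1 in ['e', 'c', 'b'] -> ['c', 'e', 'b']
'c': index 0 in ['c', 'e', 'b'] -> ['c', 'e', 'b']
'e': index 1 in ['c', 'e', 'b'] -> ['e', 'c', 'b']
'b': index 2 in ['e', 'c', 'b'] -> ['b', 'e', 'c']


Output: [1, 2, 0, 1, 0, 1, 2]


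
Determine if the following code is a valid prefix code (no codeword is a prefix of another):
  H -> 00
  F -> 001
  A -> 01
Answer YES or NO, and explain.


Checking each pair (does one codeword prefix another?):
  H='00' vs F='001': prefix -- VIOLATION

NO -- this is NOT a valid prefix code. H (00) is a prefix of F (001).


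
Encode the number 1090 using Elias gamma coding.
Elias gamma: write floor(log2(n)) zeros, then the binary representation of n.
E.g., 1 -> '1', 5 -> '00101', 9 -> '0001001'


num_bits = floor(log2(1090)) + 1 = 11
leading_zeros = num_bits - 1 = 10
binary(1090) = 10001000010

Elias gamma(1090) = '0000000000' + '10001000010' = 000000000010001000010 (21 bits)


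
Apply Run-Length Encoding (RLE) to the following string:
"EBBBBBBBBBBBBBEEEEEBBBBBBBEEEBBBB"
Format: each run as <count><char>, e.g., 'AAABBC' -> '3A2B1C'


Scanning runs left to right:
  i=0: run of 'E' x 1 -> '1E'
  i=1: run of 'B' x 13 -> '13B'
  i=14: run of 'E' x 5 -> '5E'
  i=19: run of 'B' x 7 -> '7B'
  i=26: run of 'E' x 3 -> '3E'
  i=29: run of 'B' x 4 -> '4B'

RLE = 1E13B5E7B3E4B


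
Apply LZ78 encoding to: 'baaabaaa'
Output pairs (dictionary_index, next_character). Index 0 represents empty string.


LZ78 encoding steps:
Dictionary: {0: ''}
Step 1: w='' (idx 0), next='b' -> output (0, 'b'), add 'b' as idx 1
Step 2: w='' (idx 0), next='a' -> output (0, 'a'), add 'a' as idx 2
Step 3: w='a' (idx 2), next='a' -> output (2, 'a'), add 'aa' as idx 3
Step 4: w='b' (idx 1), next='a' -> output (1, 'a'), add 'ba' as idx 4
Step 5: w='aa' (idx 3), end of input -> output (3, '')


Encoded: [(0, 'b'), (0, 'a'), (2, 'a'), (1, 'a'), (3, '')]


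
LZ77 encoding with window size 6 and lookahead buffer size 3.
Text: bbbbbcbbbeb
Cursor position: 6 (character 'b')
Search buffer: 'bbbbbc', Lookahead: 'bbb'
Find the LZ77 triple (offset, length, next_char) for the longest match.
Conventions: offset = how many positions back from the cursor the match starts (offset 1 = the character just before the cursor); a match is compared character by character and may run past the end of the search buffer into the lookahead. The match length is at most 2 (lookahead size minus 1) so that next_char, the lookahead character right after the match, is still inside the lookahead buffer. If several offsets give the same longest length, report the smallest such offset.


Try each offset into the search buffer:
  offset=1 (pos 5, char 'c'): match length 0
  offset=2 (pos 4, char 'b'): match length 1
  offset=3 (pos 3, char 'b'): match length 2
  offset=4 (pos 2, char 'b'): match length 2
  offset=5 (pos 1, char 'b'): match length 2
  offset=6 (pos 0, char 'b'): match length 2
Longest match has length 2, found at offsets 3, 4, 5, 6; take the smallest, offset 3.
next_char = character at position 6 + 2 = 8 -> 'b'

Best match: offset=3, length=2 (matching 'bb' starting at position 3)
LZ77 triple: (3, 2, 'b')


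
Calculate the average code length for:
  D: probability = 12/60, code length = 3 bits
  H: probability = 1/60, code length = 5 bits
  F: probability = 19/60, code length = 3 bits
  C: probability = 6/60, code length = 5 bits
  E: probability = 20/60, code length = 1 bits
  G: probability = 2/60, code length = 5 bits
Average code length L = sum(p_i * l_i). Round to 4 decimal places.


Weighted contributions p_i * l_i:
  D: (12/60) * 3 = 36/60
  H: (1/60) * 5 = 5/60
  F: (19/60) * 3 = 57/60
  C: (6/60) * 5 = 30/60
  E: (20/60) * 1 = 20/60
  G: (2/60) * 5 = 10/60
Sum = (36 + 5 + 57 + 30 + 20 + 10)/60 = 158/60

L = 158/60 = 2.6333 bits/symbol


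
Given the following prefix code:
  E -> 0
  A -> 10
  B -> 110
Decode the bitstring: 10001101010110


Decoding step by step:
Bits 10 -> A
Bits 0 -> E
Bits 0 -> E
Bits 110 -> B
Bits 10 -> A
Bits 10 -> A
Bits 110 -> B


Decoded message: AEEBAAB


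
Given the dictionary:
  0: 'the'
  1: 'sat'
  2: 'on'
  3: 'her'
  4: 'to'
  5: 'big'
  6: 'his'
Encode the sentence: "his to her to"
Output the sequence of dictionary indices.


Look up each word in the dictionary:
  'his' -> 6
  'to' -> 4
  'her' -> 3
  'to' -> 4

Encoded: [6, 4, 3, 4]


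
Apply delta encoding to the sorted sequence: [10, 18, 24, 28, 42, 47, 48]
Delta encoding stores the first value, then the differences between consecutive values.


First value: 10
Deltas:
  18 - 10 = 8
  24 - 18 = 6
  28 - 24 = 4
  42 - 28 = 14
  47 - 42 = 5
  48 - 47 = 1


Delta encoded: [10, 8, 6, 4, 14, 5, 1]


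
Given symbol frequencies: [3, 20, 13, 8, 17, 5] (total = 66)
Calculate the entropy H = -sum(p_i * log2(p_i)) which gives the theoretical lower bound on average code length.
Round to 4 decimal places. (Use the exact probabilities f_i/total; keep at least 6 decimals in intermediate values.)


Per-symbol terms -p_i * log2(p_i) with p_i = f_i/66:
  p = 3/66 = 0.045455: log2(p) = -4.459432, -p*log2(p) = 0.202701
  p = 20/66 = 0.303030: log2(p) = -1.722466, -p*log2(p) = 0.521959
  p = 13/66 = 0.196970: log2(p) = -2.343954, -p*log2(p) = 0.461688
  p = 8/66 = 0.121212: log2(p) = -3.044394, -p*log2(p) = 0.369017
  p = 17/66 = 0.257576: log2(p) = -1.956931, -p*log2(p) = 0.504058
  p = 5/66 = 0.075758: log2(p) = -3.722466, -p*log2(p) = 0.282005
H = 0.202701 + 0.521959 + 0.461688 + 0.369017 + 0.504058 + 0.282005 = 2.341428

H = 2.3414 bits/symbol


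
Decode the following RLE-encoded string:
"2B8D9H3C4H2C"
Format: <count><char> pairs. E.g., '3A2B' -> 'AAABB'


Expanding each <count><char> pair:
  2B -> 'BB'
  8D -> 'DDDDDDDD'
  9H -> 'HHHHHHHHH'
  3C -> 'CCC'
  4H -> 'HHHH'
  2C -> 'CC'

Decoded = BBDDDDDDDDHHHHHHHHHCCCHHHHCC


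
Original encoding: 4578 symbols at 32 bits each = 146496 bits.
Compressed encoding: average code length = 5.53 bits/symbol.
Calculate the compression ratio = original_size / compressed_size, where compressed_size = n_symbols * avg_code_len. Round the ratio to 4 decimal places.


original_size = n_symbols * orig_bits = 4578 * 32 = 146496 bits
compressed_size = n_symbols * avg_code_len = 4578 * 5.53 = 25316.34 bits
ratio = original_size / compressed_size = 146496 / 25316.34 = 5.7866

Compression ratio = 5.7866


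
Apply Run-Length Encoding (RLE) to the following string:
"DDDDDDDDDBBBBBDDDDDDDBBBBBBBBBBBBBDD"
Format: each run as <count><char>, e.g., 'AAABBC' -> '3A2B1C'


Scanning runs left to right:
  i=0: run of 'D' x 9 -> '9D'
  i=9: run of 'B' x 5 -> '5B'
  i=14: run of 'D' x 7 -> '7D'
  i=21: run of 'B' x 13 -> '13B'
  i=34: run of 'D' x 2 -> '2D'

RLE = 9D5B7D13B2D


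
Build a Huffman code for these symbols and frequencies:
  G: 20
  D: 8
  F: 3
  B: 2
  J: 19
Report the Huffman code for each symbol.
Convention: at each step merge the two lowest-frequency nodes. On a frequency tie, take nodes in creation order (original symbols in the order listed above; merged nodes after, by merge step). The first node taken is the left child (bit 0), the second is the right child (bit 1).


Huffman tree construction:
Step 1: Merge B(2) + F(3) = 5
Step 2: Merge (B+F)(5) + D(8) = 13
Step 3: Merge ((B+F)+D)(13) + J(19) = 32
Step 4: Merge G(20) + (((B+F)+D)+J)(32) = 52
Read each symbol's code off the tree from the root (left child = 0, right child = 1).

Codes:
  G: 0 (length 1)
  D: 101 (length 3)
  F: 1001 (length 4)
  B: 1000 (length 4)
  J: 11 (length 2)
Average code length: 102/52 = 1.9615 bits/symbol


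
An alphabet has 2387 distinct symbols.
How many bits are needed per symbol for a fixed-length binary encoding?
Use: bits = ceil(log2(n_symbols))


log2(2387) = 11.221
Bracket: 2^11 = 2048 < 2387 <= 2^12 = 4096
So ceil(log2(2387)) = 12

bits = ceil(log2(2387)) = ceil(11.221) = 12 bits


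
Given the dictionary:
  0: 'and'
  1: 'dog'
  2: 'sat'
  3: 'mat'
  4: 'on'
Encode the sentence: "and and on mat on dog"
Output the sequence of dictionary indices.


Look up each word in the dictionary:
  'and' -> 0
  'and' -> 0
  'on' -> 4
  'mat' -> 3
  'on' -> 4
  'dog' -> 1

Encoded: [0, 0, 4, 3, 4, 1]


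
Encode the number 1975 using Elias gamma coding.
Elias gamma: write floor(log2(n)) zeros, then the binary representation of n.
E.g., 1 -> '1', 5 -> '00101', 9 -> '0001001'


num_bits = floor(log2(1975)) + 1 = 11
leading_zeros = num_bits - 1 = 10
binary(1975) = 11110110111

Elias gamma(1975) = '0000000000' + '11110110111' = 000000000011110110111 (21 bits)


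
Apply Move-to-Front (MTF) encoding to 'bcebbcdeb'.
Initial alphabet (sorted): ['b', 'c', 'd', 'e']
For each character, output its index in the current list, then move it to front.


MTF encoding:
'b': index 0 in ['b', 'c', 'd', 'e'] -> ['b', 'c', 'd', 'e']
'c': index 1 in ['b', 'c', 'd', 'e'] -> ['c', 'b', 'd', 'e']
'e': index 3 in ['c', 'b', 'd', 'e'] -> ['e', 'c', 'b', 'd']
'b': index 2 in ['e', 'c', 'b', 'd'] -> ['b', 'e', 'c', 'd']
'b': index 0 in ['b', 'e', 'c', 'd'] -> ['b', 'e', 'c', 'd']
'c': index 2 in ['b', 'e', 'c', 'd'] -> ['c', 'b', 'e', 'd']
'd': index 3 in ['c', 'b', 'e', 'd'] -> ['d', 'c', 'b', 'e']
'e': index 3 in ['d', 'c', 'b', 'e'] -> ['e', 'd', 'c', 'b']
'b': index 3 in ['e', 'd', 'c', 'b'] -> ['b', 'e', 'd', 'c']


Output: [0, 1, 3, 2, 0, 2, 3, 3, 3]


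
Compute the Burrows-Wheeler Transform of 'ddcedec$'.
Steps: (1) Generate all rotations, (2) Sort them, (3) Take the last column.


Rotations (sorted):
  0: $ddcedec -> last char: c
  1: c$ddcede -> last char: e
  2: cedec$dd -> last char: d
  3: dcedec$d -> last char: d
  4: ddcedec$ -> last char: $
  5: dec$ddce -> last char: e
  6: ec$ddced -> last char: d
  7: edec$ddc -> last char: c


BWT = cedd$edc


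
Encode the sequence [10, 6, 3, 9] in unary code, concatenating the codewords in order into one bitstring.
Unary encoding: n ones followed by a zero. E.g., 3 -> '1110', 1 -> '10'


Encode each number as n ones followed by a terminating 0:
  10 -> 11111111110 (11 bits)
  6 -> 1111110 (7 bits)
  3 -> 1110 (4 bits)
  9 -> 1111111110 (10 bits)
Total length = 11 + 7 + 4 + 10 = 32 bits.

Unary([10, 6, 3, 9]) = 11111111110111111011101111111110 (32 bits)


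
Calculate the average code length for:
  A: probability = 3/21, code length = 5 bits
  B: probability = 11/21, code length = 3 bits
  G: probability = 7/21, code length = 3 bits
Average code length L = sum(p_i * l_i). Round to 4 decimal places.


Weighted contributions p_i * l_i:
  A: (3/21) * 5 = 15/21
  B: (11/21) * 3 = 33/21
  G: (7/21) * 3 = 21/21
Sum = (15 + 33 + 21)/21 = 69/21

L = 69/21 = 3.2857 bits/symbol


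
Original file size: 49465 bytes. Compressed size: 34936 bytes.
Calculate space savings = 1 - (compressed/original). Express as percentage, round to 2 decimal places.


ratio = compressed/original = 34936/49465 = 0.706277
savings = 1 - ratio = 1 - 0.706277 = 0.293723
as a percentage: 0.293723 * 100 = 29.37%

Space savings = 1 - 34936/49465 = 29.37%


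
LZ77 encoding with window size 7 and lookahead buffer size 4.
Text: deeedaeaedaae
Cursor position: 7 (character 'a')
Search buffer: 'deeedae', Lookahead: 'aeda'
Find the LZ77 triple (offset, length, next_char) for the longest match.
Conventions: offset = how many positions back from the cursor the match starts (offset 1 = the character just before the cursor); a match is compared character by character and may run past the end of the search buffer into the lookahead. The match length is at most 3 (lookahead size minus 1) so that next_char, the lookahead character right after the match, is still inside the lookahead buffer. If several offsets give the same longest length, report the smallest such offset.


Try each offset into the search buffer:
  offset=1 (pos 6, char 'e'): match length 0
  offset=2 (pos 5, char 'a'): match length 2
  offset=3 (pos 4, char 'd'): match length 0
  offset=4 (pos 3, char 'e'): match length 0
  offset=5 (pos 2, char 'e'): match length 0
  offset=6 (pos 1, char 'e'): match length 0
  offset=7 (pos 0, char 'd'): match length 0
Longest match has length 2 at offset 2.
next_char = character at position 7 + 2 = 9 -> 'd'

Best match: offset=2, length=2 (matching 'ae' starting at position 5)
LZ77 triple: (2, 2, 'd')


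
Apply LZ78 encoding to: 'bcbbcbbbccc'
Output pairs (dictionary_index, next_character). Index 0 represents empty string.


LZ78 encoding steps:
Dictionary: {0: ''}
Step 1: w='' (idx 0), next='b' -> output (0, 'b'), add 'b' as idx 1
Step 2: w='' (idx 0), next='c' -> output (0, 'c'), add 'c' as idx 2
Step 3: w='b' (idx 1), next='b' -> output (1, 'b'), add 'bb' as idx 3
Step 4: w='c' (idx 2), next='b' -> output (2, 'b'), add 'cb' as idx 4
Step 5: w='bb' (idx 3), next='c' -> output (3, 'c'), add 'bbc' as idx 5
Step 6: w='c' (idx 2), next='c' -> output (2, 'c'), add 'cc' as idx 6


Encoded: [(0, 'b'), (0, 'c'), (1, 'b'), (2, 'b'), (3, 'c'), (2, 'c')]


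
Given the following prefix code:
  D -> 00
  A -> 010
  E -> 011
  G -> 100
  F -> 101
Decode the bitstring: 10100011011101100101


Decoding step by step:
Bits 101 -> F
Bits 00 -> D
Bits 011 -> E
Bits 011 -> E
Bits 101 -> F
Bits 100 -> G
Bits 101 -> F


Decoded message: FDEEFGF


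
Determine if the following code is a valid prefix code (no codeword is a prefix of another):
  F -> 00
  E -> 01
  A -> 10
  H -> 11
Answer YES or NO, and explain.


Checking each pair (does one codeword prefix another?):
  F='00' vs E='01': no prefix
  F='00' vs A='10': no prefix
  F='00' vs H='11': no prefix
  E='01' vs F='00': no prefix
  E='01' vs A='10': no prefix
  E='01' vs H='11': no prefix
  A='10' vs F='00': no prefix
  A='10' vs E='01': no prefix
  A='10' vs H='11': no prefix
  H='11' vs F='00': no prefix
  H='11' vs E='01': no prefix
  H='11' vs A='10': no prefix
No violation found over all pairs.

YES -- this is a valid prefix code. No codeword is a prefix of any other codeword.


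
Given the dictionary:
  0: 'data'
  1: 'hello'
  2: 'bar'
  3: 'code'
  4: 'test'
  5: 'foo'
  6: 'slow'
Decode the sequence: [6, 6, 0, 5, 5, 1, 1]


Look up each index in the dictionary:
  6 -> 'slow'
  6 -> 'slow'
  0 -> 'data'
  5 -> 'foo'
  5 -> 'foo'
  1 -> 'hello'
  1 -> 'hello'

Decoded: "slow slow data foo foo hello hello"


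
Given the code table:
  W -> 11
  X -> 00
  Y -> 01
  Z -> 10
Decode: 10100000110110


Decoding:
10 -> Z
10 -> Z
00 -> X
00 -> X
11 -> W
01 -> Y
10 -> Z


Result: ZZXXWYZ


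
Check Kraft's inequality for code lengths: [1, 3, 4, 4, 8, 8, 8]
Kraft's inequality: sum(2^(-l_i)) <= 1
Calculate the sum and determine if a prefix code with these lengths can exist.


Sum = 2^(-1) + 2^(-3) + 2^(-4) + 2^(-4) + 2^(-8) + 2^(-8) + 2^(-8)
    = 0.5 + 0.125 + 0.0625 + 0.0625 + 0.00390625 + 0.00390625 + 0.00390625
    = 195/256 = 0.76171875
Since 0.76171875 <= 1, Kraft's inequality IS satisfied.
A prefix code with these lengths CAN exist.

Kraft sum = 0.76171875. Satisfied.


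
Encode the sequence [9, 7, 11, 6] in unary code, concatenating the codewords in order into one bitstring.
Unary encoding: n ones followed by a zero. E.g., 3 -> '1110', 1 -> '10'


Encode each number as n ones followed by a terminating 0:
  9 -> 1111111110 (10 bits)
  7 -> 11111110 (8 bits)
  11 -> 111111111110 (12 bits)
  6 -> 1111110 (7 bits)
Total length = 10 + 8 + 12 + 7 = 37 bits.

Unary([9, 7, 11, 6]) = 1111111110111111101111111111101111110 (37 bits)


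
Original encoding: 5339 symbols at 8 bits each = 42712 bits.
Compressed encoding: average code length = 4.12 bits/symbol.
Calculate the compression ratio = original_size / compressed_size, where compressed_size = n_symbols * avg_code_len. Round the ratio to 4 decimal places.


original_size = n_symbols * orig_bits = 5339 * 8 = 42712 bits
compressed_size = n_symbols * avg_code_len = 5339 * 4.12 = 21996.68 bits
ratio = original_size / compressed_size = 42712 / 21996.68 = 1.9417

Compression ratio = 1.9417


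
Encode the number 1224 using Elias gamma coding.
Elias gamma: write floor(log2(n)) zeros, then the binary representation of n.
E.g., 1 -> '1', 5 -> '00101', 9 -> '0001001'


num_bits = floor(log2(1224)) + 1 = 11
leading_zeros = num_bits - 1 = 10
binary(1224) = 10011001000

Elias gamma(1224) = '0000000000' + '10011001000' = 000000000010011001000 (21 bits)


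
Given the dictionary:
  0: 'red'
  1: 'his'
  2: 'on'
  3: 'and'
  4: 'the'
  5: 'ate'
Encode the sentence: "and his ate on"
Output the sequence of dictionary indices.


Look up each word in the dictionary:
  'and' -> 3
  'his' -> 1
  'ate' -> 5
  'on' -> 2

Encoded: [3, 1, 5, 2]


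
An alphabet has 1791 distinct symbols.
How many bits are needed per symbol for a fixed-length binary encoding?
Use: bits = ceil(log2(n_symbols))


log2(1791) = 10.8065
Bracket: 2^10 = 1024 < 1791 <= 2^11 = 2048
So ceil(log2(1791)) = 11

bits = ceil(log2(1791)) = ceil(10.8065) = 11 bits


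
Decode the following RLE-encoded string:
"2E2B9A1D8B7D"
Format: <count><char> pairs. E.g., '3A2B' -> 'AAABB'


Expanding each <count><char> pair:
  2E -> 'EE'
  2B -> 'BB'
  9A -> 'AAAAAAAAA'
  1D -> 'D'
  8B -> 'BBBBBBBB'
  7D -> 'DDDDDDD'

Decoded = EEBBAAAAAAAAADBBBBBBBBDDDDDDD


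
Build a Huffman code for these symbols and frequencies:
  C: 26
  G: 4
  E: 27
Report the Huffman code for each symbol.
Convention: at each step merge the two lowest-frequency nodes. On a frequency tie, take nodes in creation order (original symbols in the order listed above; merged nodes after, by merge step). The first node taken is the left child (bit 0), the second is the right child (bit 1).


Huffman tree construction:
Step 1: Merge G(4) + C(26) = 30
Step 2: Merge E(27) + (G+C)(30) = 57
Read each symbol's code off the tree from the root (left child = 0, right child = 1).

Codes:
  C: 11 (length 2)
  G: 10 (length 2)
  E: 0 (length 1)
Average code length: 87/57 = 1.5263 bits/symbol
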